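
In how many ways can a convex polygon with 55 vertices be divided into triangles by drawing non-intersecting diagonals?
C_53 = 116157871455782434250553845880

These polygon triangulations are counted by the Catalan number C_n = (1/(n + 1)) · C(2n, n). For n = 53: C_53 = (1/54) · C(106, 53) = 6272525058612251449529907677520/54 = 116157871455782434250553845880.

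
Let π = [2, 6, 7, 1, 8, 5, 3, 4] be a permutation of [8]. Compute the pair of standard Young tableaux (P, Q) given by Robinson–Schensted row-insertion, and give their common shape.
P = [1, 3, 4, 8] / [2, 5, 7] / [6];  Q = [1, 2, 3, 5] / [4, 6, 8] / [7];  common shape = (4, 3, 1)

Row-insert the values π_1, π_2, … into P one at a time, bumping the leftmost entry strictly greater than the inserted value down to the next row. The recording tableau Q records, in position (i, j), the step at which that cell was added to P.
  Insert 2 (step 1): P = [2];  Q = [1]
  Insert 6 (step 2): P = [2, 6];  Q = [1, 2]
  Insert 7 (step 3): P = [2, 6, 7];  Q = [1, 2, 3]
  Insert 1 (step 4): P = [1, 6, 7] / [2];  Q = [1, 2, 3] / [4]
  Insert 8 (step 5): P = [1, 6, 7, 8] / [2];  Q = [1, 2, 3, 5] / [4]
  Insert 5 (step 6): P = [1, 5, 7, 8] / [2, 6];  Q = [1, 2, 3, 5] / [4, 6]
  Insert 3 (step 7): P = [1, 3, 7, 8] / [2, 5] / [6];  Q = [1, 2, 3, 5] / [4, 6] / [7]
  Insert 4 (step 8): P = [1, 3, 4, 8] / [2, 5, 7] / [6];  Q = [1, 2, 3, 5] / [4, 6, 8] / [7]
Final shape: (4, 3, 1).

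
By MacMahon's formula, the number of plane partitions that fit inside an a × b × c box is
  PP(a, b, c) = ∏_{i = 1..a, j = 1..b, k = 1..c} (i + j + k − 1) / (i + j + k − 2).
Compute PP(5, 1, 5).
PP(5, 1, 5) = 252

Evaluate the triple product over i = 1..5, j = 1..1, k = 1..5. The factors are (2/1) · (3/2) · (4/3) · (5/4) · (6/5) · (3/2) · (4/3) · (5/4) · … (25 factors total). The numerators and denominators telescope so the product is an integer; carrying out the multiplication exactly gives PP(5, 1, 5) = 252.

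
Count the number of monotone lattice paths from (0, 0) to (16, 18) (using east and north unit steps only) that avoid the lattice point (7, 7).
Number of paths = 1627522710

Total paths from (0, 0) to (16, 18): C(34, 16) = 2203961430. Paths through (7, 7): (paths (0, 0) → (7, 7)) × (paths (7, 7) → (16, 18)) = C(14, 7) · C(20, 9) = 3432 · 167960 = 576438720. Avoidance count = 2203961430 − 576438720 = 1627522710.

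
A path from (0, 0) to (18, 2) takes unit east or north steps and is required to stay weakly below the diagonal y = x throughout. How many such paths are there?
Number of paths = 170

By the reflection principle (André's argument), the number of monotone paths to (18, 2) with n ≤ m that never go above y = x is C(20, 18) − C(20, 19) = 190 − 20 = 170.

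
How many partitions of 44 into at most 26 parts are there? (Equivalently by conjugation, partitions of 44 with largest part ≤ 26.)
p(44, parts ≤ 26) = 73963

Use the recurrence p(n, m) = p(n, m−1) + p(n−m, m): either the largest part is < m (count p(n, m−1)) or the largest part is exactly m (remove one copy of m, count p(n−m, m)). With p(0, ·) = 1 this gives p(44, parts ≤ 26) = 73963. (By conjugating Young diagrams, this also counts partitions of 44 into at most 26 parts.)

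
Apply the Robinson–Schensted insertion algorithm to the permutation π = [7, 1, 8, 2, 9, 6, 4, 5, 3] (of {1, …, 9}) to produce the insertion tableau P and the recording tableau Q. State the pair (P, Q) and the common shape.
P = [1, 2, 3, 5] / [4, 8, 9] / [6] / [7];  Q = [1, 3, 5, 8] / [2, 4, 6] / [7] / [9];  common shape = (4, 3, 1, 1)

Row-insert the values π_1, π_2, … into P one at a time, bumping the leftmost entry strictly greater than the inserted value down to the next row. The recording tableau Q records, in position (i, j), the step at which that cell was added to P.
  Insert 7 (step 1): P = [7];  Q = [1]
  Insert 1 (step 2): P = [1] / [7];  Q = [1] / [2]
  Insert 8 (step 3): P = [1, 8] / [7];  Q = [1, 3] / [2]
  Insert 2 (step 4): P = [1, 2] / [7, 8];  Q = [1, 3] / [2, 4]
  Insert 9 (step 5): P = [1, 2, 9] / [7, 8];  Q = [1, 3, 5] / [2, 4]
  Insert 6 (step 6): P = [1, 2, 6] / [7, 8, 9];  Q = [1, 3, 5] / [2, 4, 6]
  Insert 4 (step 7): P = [1, 2, 4] / [6, 8, 9] / [7];  Q = [1, 3, 5] / [2, 4, 6] / [7]
  Insert 5 (step 8): P = [1, 2, 4, 5] / [6, 8, 9] / [7];  Q = [1, 3, 5, 8] / [2, 4, 6] / [7]
  Insert 3 (step 9): P = [1, 2, 3, 5] / [4, 8, 9] / [6] / [7];  Q = [1, 3, 5, 8] / [2, 4, 6] / [7] / [9]
Final shape: (4, 3, 1, 1).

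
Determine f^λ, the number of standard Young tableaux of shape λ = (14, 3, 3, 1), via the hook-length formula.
# SYT of shape (14, 3, 3, 1) = 1493856

Hook-length formula: f^λ = n! / Π hook(c), product over all cells c of the Young diagram. For λ = (14, 3, 3, 1), n = 21 boxes. Hook lengths by row (left-to-right, top-to-bottom): [17, 15, 14, 11, 10, 9, 8, 7, 6, 5, 4, 3, 2, 1]; [5, 3, 2]; [4, 2, 1]; [1]. Product of hooks = 34200714240000. So f^λ = 21! / 34200714240000 = 51090942171709440000 / 34200714240000 = 1493856.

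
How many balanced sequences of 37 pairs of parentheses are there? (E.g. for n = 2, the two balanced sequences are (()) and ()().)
C_37 = 45950804324621742364

These balanced parentheses are counted by the Catalan number C_n = (1/(n + 1)) · C(2n, n). For n = 37: C_37 = (1/38) · C(74, 37) = 1746130564335626209832/38 = 45950804324621742364.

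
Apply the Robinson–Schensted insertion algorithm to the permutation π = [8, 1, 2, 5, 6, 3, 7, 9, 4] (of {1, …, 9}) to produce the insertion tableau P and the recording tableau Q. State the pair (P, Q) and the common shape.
P = [1, 2, 3, 4, 7, 9] / [5, 6] / [8];  Q = [1, 3, 4, 5, 7, 8] / [2, 9] / [6];  common shape = (6, 2, 1)

Row-insert the values π_1, π_2, … into P one at a time, bumping the leftmost entry strictly greater than the inserted value down to the next row. The recording tableau Q records, in position (i, j), the step at which that cell was added to P.
  Insert 8 (step 1): P = [8];  Q = [1]
  Insert 1 (step 2): P = [1] / [8];  Q = [1] / [2]
  Insert 2 (step 3): P = [1, 2] / [8];  Q = [1, 3] / [2]
  Insert 5 (step 4): P = [1, 2, 5] / [8];  Q = [1, 3, 4] / [2]
  Insert 6 (step 5): P = [1, 2, 5, 6] / [8];  Q = [1, 3, 4, 5] / [2]
  Insert 3 (step 6): P = [1, 2, 3, 6] / [5] / [8];  Q = [1, 3, 4, 5] / [2] / [6]
  Insert 7 (step 7): P = [1, 2, 3, 6, 7] / [5] / [8];  Q = [1, 3, 4, 5, 7] / [2] / [6]
  Insert 9 (step 8): P = [1, 2, 3, 6, 7, 9] / [5] / [8];  Q = [1, 3, 4, 5, 7, 8] / [2] / [6]
  Insert 4 (step 9): P = [1, 2, 3, 4, 7, 9] / [5, 6] / [8];  Q = [1, 3, 4, 5, 7, 8] / [2, 9] / [6]
Final shape: (6, 2, 1).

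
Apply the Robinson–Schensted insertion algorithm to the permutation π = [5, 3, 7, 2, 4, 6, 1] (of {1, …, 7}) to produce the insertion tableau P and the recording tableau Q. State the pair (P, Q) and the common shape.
P = [1, 4, 6] / [2, 7] / [3] / [5];  Q = [1, 3, 6] / [2, 5] / [4] / [7];  common shape = (3, 2, 1, 1)

Row-insert the values π_1, π_2, … into P one at a time, bumping the leftmost entry strictly greater than the inserted value down to the next row. The recording tableau Q records, in position (i, j), the step at which that cell was added to P.
  Insert 5 (step 1): P = [5];  Q = [1]
  Insert 3 (step 2): P = [3] / [5];  Q = [1] / [2]
  Insert 7 (step 3): P = [3, 7] / [5];  Q = [1, 3] / [2]
  Insert 2 (step 4): P = [2, 7] / [3] / [5];  Q = [1, 3] / [2] / [4]
  Insert 4 (step 5): P = [2, 4] / [3, 7] / [5];  Q = [1, 3] / [2, 5] / [4]
  Insert 6 (step 6): P = [2, 4, 6] / [3, 7] / [5];  Q = [1, 3, 6] / [2, 5] / [4]
  Insert 1 (step 7): P = [1, 4, 6] / [2, 7] / [3] / [5];  Q = [1, 3, 6] / [2, 5] / [4] / [7]
Final shape: (3, 2, 1, 1).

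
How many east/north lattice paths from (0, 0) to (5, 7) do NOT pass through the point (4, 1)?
Number of paths = 757

Total paths from (0, 0) to (5, 7): C(12, 5) = 792. Paths through (4, 1): (paths (0, 0) → (4, 1)) × (paths (4, 1) → (5, 7)) = C(5, 4) · C(7, 1) = 5 · 7 = 35. Avoidance count = 792 − 35 = 757.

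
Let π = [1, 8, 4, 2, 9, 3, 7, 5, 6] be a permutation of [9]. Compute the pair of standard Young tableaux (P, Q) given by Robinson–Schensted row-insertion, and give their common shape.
P = [1, 2, 3, 5, 6] / [4, 7] / [8, 9];  Q = [1, 2, 5, 7, 9] / [3, 6] / [4, 8];  common shape = (5, 2, 2)

Row-insert the values π_1, π_2, … into P one at a time, bumping the leftmost entry strictly greater than the inserted value down to the next row. The recording tableau Q records, in position (i, j), the step at which that cell was added to P.
  Insert 1 (step 1): P = [1];  Q = [1]
  Insert 8 (step 2): P = [1, 8];  Q = [1, 2]
  Insert 4 (step 3): P = [1, 4] / [8];  Q = [1, 2] / [3]
  Insert 2 (step 4): P = [1, 2] / [4] / [8];  Q = [1, 2] / [3] / [4]
  Insert 9 (step 5): P = [1, 2, 9] / [4] / [8];  Q = [1, 2, 5] / [3] / [4]
  Insert 3 (step 6): P = [1, 2, 3] / [4, 9] / [8];  Q = [1, 2, 5] / [3, 6] / [4]
  Insert 7 (step 7): P = [1, 2, 3, 7] / [4, 9] / [8];  Q = [1, 2, 5, 7] / [3, 6] / [4]
  Insert 5 (step 8): P = [1, 2, 3, 5] / [4, 7] / [8, 9];  Q = [1, 2, 5, 7] / [3, 6] / [4, 8]
  Insert 6 (step 9): P = [1, 2, 3, 5, 6] / [4, 7] / [8, 9];  Q = [1, 2, 5, 7, 9] / [3, 6] / [4, 8]
Final shape: (5, 2, 2).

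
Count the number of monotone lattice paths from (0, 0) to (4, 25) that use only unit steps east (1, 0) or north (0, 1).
Number of paths = 23751

A monotone lattice path from (0, 0) to (4, 25) consists of 4 east steps and 25 north steps in some order, so it is determined by which 4 of the 29 steps are east. The count is C(29, 4) = 23751.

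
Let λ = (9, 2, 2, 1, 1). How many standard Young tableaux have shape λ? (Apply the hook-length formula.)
# SYT of shape (9, 2, 2, 1, 1) = 24948

Hook-length formula: f^λ = n! / Π hook(c), product over all cells c of the Young diagram. For λ = (9, 2, 2, 1, 1), n = 15 boxes. Hook lengths by row (left-to-right, top-to-bottom): [13, 10, 7, 6, 5, 4, 3, 2, 1]; [5, 2]; [4, 1]; [2]; [1]. Product of hooks = 52416000. So f^λ = 15! / 52416000 = 1307674368000 / 52416000 = 24948.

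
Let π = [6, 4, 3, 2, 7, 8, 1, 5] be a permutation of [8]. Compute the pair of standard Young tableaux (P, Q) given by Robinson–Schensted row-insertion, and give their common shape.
P = [1, 5, 8] / [2, 7] / [3] / [4] / [6];  Q = [1, 5, 6] / [2, 8] / [3] / [4] / [7];  common shape = (3, 2, 1, 1, 1)

Row-insert the values π_1, π_2, … into P one at a time, bumping the leftmost entry strictly greater than the inserted value down to the next row. The recording tableau Q records, in position (i, j), the step at which that cell was added to P.
  Insert 6 (step 1): P = [6];  Q = [1]
  Insert 4 (step 2): P = [4] / [6];  Q = [1] / [2]
  Insert 3 (step 3): P = [3] / [4] / [6];  Q = [1] / [2] / [3]
  Insert 2 (step 4): P = [2] / [3] / [4] / [6];  Q = [1] / [2] / [3] / [4]
  Insert 7 (step 5): P = [2, 7] / [3] / [4] / [6];  Q = [1, 5] / [2] / [3] / [4]
  Insert 8 (step 6): P = [2, 7, 8] / [3] / [4] / [6];  Q = [1, 5, 6] / [2] / [3] / [4]
  Insert 1 (step 7): P = [1, 7, 8] / [2] / [3] / [4] / [6];  Q = [1, 5, 6] / [2] / [3] / [4] / [7]
  Insert 5 (step 8): P = [1, 5, 8] / [2, 7] / [3] / [4] / [6];  Q = [1, 5, 6] / [2, 8] / [3] / [4] / [7]
Final shape: (3, 2, 1, 1, 1).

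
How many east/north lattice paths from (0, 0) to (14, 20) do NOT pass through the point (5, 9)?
Number of paths = 1055719720

Total paths from (0, 0) to (14, 20): C(34, 14) = 1391975640. Paths through (5, 9): (paths (0, 0) → (5, 9)) × (paths (5, 9) → (14, 20)) = C(14, 5) · C(20, 9) = 2002 · 167960 = 336255920. Avoidance count = 1391975640 − 336255920 = 1055719720.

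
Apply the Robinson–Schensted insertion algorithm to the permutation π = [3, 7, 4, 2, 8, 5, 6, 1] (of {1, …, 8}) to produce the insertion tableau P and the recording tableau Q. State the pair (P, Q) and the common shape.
P = [1, 4, 5, 6] / [2, 8] / [3] / [7];  Q = [1, 2, 5, 7] / [3, 6] / [4] / [8];  common shape = (4, 2, 1, 1)

Row-insert the values π_1, π_2, … into P one at a time, bumping the leftmost entry strictly greater than the inserted value down to the next row. The recording tableau Q records, in position (i, j), the step at which that cell was added to P.
  Insert 3 (step 1): P = [3];  Q = [1]
  Insert 7 (step 2): P = [3, 7];  Q = [1, 2]
  Insert 4 (step 3): P = [3, 4] / [7];  Q = [1, 2] / [3]
  Insert 2 (step 4): P = [2, 4] / [3] / [7];  Q = [1, 2] / [3] / [4]
  Insert 8 (step 5): P = [2, 4, 8] / [3] / [7];  Q = [1, 2, 5] / [3] / [4]
  Insert 5 (step 6): P = [2, 4, 5] / [3, 8] / [7];  Q = [1, 2, 5] / [3, 6] / [4]
  Insert 6 (step 7): P = [2, 4, 5, 6] / [3, 8] / [7];  Q = [1, 2, 5, 7] / [3, 6] / [4]
  Insert 1 (step 8): P = [1, 4, 5, 6] / [2, 8] / [3] / [7];  Q = [1, 2, 5, 7] / [3, 6] / [4] / [8]
Final shape: (4, 2, 1, 1).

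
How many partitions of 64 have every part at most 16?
p(64, parts ≤ 16) = 1031391

Use the recurrence p(n, m) = p(n, m−1) + p(n−m, m): either the largest part is < m (count p(n, m−1)) or the largest part is exactly m (remove one copy of m, count p(n−m, m)). With p(0, ·) = 1 this gives p(64, parts ≤ 16) = 1031391. (By conjugating Young diagrams, this also counts partitions of 64 into at most 16 parts.)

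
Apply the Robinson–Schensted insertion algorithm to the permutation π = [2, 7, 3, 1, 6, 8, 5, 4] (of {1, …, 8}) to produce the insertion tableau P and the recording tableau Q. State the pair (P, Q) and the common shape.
P = [1, 3, 4, 8] / [2, 5] / [6] / [7];  Q = [1, 2, 5, 6] / [3, 7] / [4] / [8];  common shape = (4, 2, 1, 1)

Row-insert the values π_1, π_2, … into P one at a time, bumping the leftmost entry strictly greater than the inserted value down to the next row. The recording tableau Q records, in position (i, j), the step at which that cell was added to P.
  Insert 2 (step 1): P = [2];  Q = [1]
  Insert 7 (step 2): P = [2, 7];  Q = [1, 2]
  Insert 3 (step 3): P = [2, 3] / [7];  Q = [1, 2] / [3]
  Insert 1 (step 4): P = [1, 3] / [2] / [7];  Q = [1, 2] / [3] / [4]
  Insert 6 (step 5): P = [1, 3, 6] / [2] / [7];  Q = [1, 2, 5] / [3] / [4]
  Insert 8 (step 6): P = [1, 3, 6, 8] / [2] / [7];  Q = [1, 2, 5, 6] / [3] / [4]
  Insert 5 (step 7): P = [1, 3, 5, 8] / [2, 6] / [7];  Q = [1, 2, 5, 6] / [3, 7] / [4]
  Insert 4 (step 8): P = [1, 3, 4, 8] / [2, 5] / [6] / [7];  Q = [1, 2, 5, 6] / [3, 7] / [4] / [8]
Final shape: (4, 2, 1, 1).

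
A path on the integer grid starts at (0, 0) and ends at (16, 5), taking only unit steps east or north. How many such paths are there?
Number of paths = 20349

A monotone lattice path from (0, 0) to (16, 5) consists of 16 east steps and 5 north steps in some order, so it is determined by which 16 of the 21 steps are east. The count is C(21, 16) = 20349.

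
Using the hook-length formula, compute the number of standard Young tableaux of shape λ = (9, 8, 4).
# SYT of shape (9, 8, 4) = 10287550

Hook-length formula: f^λ = n! / Π hook(c), product over all cells c of the Young diagram. For λ = (9, 8, 4), n = 21 boxes. Hook lengths by row (left-to-right, top-to-bottom): [11, 10, 9, 8, 6, 5, 4, 3, 1]; [9, 8, 7, 6, 4, 3, 2, 1]; [4, 3, 2, 1]. Product of hooks = 4966288588800. So f^λ = 21! / 4966288588800 = 51090942171709440000 / 4966288588800 = 10287550.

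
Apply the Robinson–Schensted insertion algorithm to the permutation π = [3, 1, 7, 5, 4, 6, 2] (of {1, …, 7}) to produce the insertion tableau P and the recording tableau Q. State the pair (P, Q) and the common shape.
P = [1, 2, 6] / [3, 4] / [5] / [7];  Q = [1, 3, 6] / [2, 4] / [5] / [7];  common shape = (3, 2, 1, 1)

Row-insert the values π_1, π_2, … into P one at a time, bumping the leftmost entry strictly greater than the inserted value down to the next row. The recording tableau Q records, in position (i, j), the step at which that cell was added to P.
  Insert 3 (step 1): P = [3];  Q = [1]
  Insert 1 (step 2): P = [1] / [3];  Q = [1] / [2]
  Insert 7 (step 3): P = [1, 7] / [3];  Q = [1, 3] / [2]
  Insert 5 (step 4): P = [1, 5] / [3, 7];  Q = [1, 3] / [2, 4]
  Insert 4 (step 5): P = [1, 4] / [3, 5] / [7];  Q = [1, 3] / [2, 4] / [5]
  Insert 6 (step 6): P = [1, 4, 6] / [3, 5] / [7];  Q = [1, 3, 6] / [2, 4] / [5]
  Insert 2 (step 7): P = [1, 2, 6] / [3, 4] / [5] / [7];  Q = [1, 3, 6] / [2, 4] / [5] / [7]
Final shape: (3, 2, 1, 1).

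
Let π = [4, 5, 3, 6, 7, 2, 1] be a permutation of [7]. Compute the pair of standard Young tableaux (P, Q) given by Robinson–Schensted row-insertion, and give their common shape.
P = [1, 5, 6, 7] / [2] / [3] / [4];  Q = [1, 2, 4, 5] / [3] / [6] / [7];  common shape = (4, 1, 1, 1)

Row-insert the values π_1, π_2, … into P one at a time, bumping the leftmost entry strictly greater than the inserted value down to the next row. The recording tableau Q records, in position (i, j), the step at which that cell was added to P.
  Insert 4 (step 1): P = [4];  Q = [1]
  Insert 5 (step 2): P = [4, 5];  Q = [1, 2]
  Insert 3 (step 3): P = [3, 5] / [4];  Q = [1, 2] / [3]
  Insert 6 (step 4): P = [3, 5, 6] / [4];  Q = [1, 2, 4] / [3]
  Insert 7 (step 5): P = [3, 5, 6, 7] / [4];  Q = [1, 2, 4, 5] / [3]
  Insert 2 (step 6): P = [2, 5, 6, 7] / [3] / [4];  Q = [1, 2, 4, 5] / [3] / [6]
  Insert 1 (step 7): P = [1, 5, 6, 7] / [2] / [3] / [4];  Q = [1, 2, 4, 5] / [3] / [6] / [7]
Final shape: (4, 1, 1, 1).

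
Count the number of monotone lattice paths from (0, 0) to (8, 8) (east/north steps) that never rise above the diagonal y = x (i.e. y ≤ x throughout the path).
Number of paths = 1430

By the reflection principle (André's argument), the number of monotone paths to (8, 8) with n ≤ m that never go above y = x is C(16, 8) − C(16, 9) = 12870 − 11440 = 1430.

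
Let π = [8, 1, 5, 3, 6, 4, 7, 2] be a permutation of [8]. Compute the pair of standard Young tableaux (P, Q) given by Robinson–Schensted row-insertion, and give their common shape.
P = [1, 2, 4, 7] / [3, 6] / [5] / [8];  Q = [1, 3, 5, 7] / [2, 6] / [4] / [8];  common shape = (4, 2, 1, 1)

Row-insert the values π_1, π_2, … into P one at a time, bumping the leftmost entry strictly greater than the inserted value down to the next row. The recording tableau Q records, in position (i, j), the step at which that cell was added to P.
  Insert 8 (step 1): P = [8];  Q = [1]
  Insert 1 (step 2): P = [1] / [8];  Q = [1] / [2]
  Insert 5 (step 3): P = [1, 5] / [8];  Q = [1, 3] / [2]
  Insert 3 (step 4): P = [1, 3] / [5] / [8];  Q = [1, 3] / [2] / [4]
  Insert 6 (step 5): P = [1, 3, 6] / [5] / [8];  Q = [1, 3, 5] / [2] / [4]
  Insert 4 (step 6): P = [1, 3, 4] / [5, 6] / [8];  Q = [1, 3, 5] / [2, 6] / [4]
  Insert 7 (step 7): P = [1, 3, 4, 7] / [5, 6] / [8];  Q = [1, 3, 5, 7] / [2, 6] / [4]
  Insert 2 (step 8): P = [1, 2, 4, 7] / [3, 6] / [5] / [8];  Q = [1, 3, 5, 7] / [2, 6] / [4] / [8]
Final shape: (4, 2, 1, 1).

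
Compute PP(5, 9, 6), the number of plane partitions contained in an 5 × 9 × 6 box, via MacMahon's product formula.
PP(5, 9, 6) = 72261531710368

Evaluate the triple product over i = 1..5, j = 1..9, k = 1..6. The factors are (2/1) · (3/2) · (4/3) · (5/4) · (6/5) · (7/6) · (3/2) · (4/3) · … (270 factors total). The numerators and denominators telescope so the product is an integer; carrying out the multiplication exactly gives PP(5, 9, 6) = 72261531710368.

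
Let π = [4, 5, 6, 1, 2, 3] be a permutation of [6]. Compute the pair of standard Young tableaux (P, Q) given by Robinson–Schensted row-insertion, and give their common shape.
P = [1, 2, 3] / [4, 5, 6];  Q = [1, 2, 3] / [4, 5, 6];  common shape = (3, 3)

Row-insert the values π_1, π_2, … into P one at a time, bumping the leftmost entry strictly greater than the inserted value down to the next row. The recording tableau Q records, in position (i, j), the step at which that cell was added to P.
  Insert 4 (step 1): P = [4];  Q = [1]
  Insert 5 (step 2): P = [4, 5];  Q = [1, 2]
  Insert 6 (step 3): P = [4, 5, 6];  Q = [1, 2, 3]
  Insert 1 (step 4): P = [1, 5, 6] / [4];  Q = [1, 2, 3] / [4]
  Insert 2 (step 5): P = [1, 2, 6] / [4, 5];  Q = [1, 2, 3] / [4, 5]
  Insert 3 (step 6): P = [1, 2, 3] / [4, 5, 6];  Q = [1, 2, 3] / [4, 5, 6]
Final shape: (3, 3).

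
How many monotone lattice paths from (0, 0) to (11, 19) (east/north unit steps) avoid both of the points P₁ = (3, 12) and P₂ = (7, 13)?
Number of paths = 35897925

Inclusion–exclusion. Total paths: C(30, 11) = 54627300. Through P₁: C(15, 3)·C(15, 8) = 2927925. Through P₂: C(20, 7)·C(10, 4) = 16279200. Since P₁ is strictly southwest of P₂, a monotone path through both must visit P₁ then P₂; paths through both = C(15, 3)·C(5, 4)·C(10, 4) = 477750. Avoid both = 54627300 − 2927925 − 16279200 + 477750 = 35897925.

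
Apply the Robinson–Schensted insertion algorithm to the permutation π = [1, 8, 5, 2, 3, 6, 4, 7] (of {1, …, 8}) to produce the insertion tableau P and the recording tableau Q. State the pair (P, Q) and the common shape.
P = [1, 2, 3, 4, 7] / [5, 6] / [8];  Q = [1, 2, 5, 6, 8] / [3, 7] / [4];  common shape = (5, 2, 1)

Row-insert the values π_1, π_2, … into P one at a time, bumping the leftmost entry strictly greater than the inserted value down to the next row. The recording tableau Q records, in position (i, j), the step at which that cell was added to P.
  Insert 1 (step 1): P = [1];  Q = [1]
  Insert 8 (step 2): P = [1, 8];  Q = [1, 2]
  Insert 5 (step 3): P = [1, 5] / [8];  Q = [1, 2] / [3]
  Insert 2 (step 4): P = [1, 2] / [5] / [8];  Q = [1, 2] / [3] / [4]
  Insert 3 (step 5): P = [1, 2, 3] / [5] / [8];  Q = [1, 2, 5] / [3] / [4]
  Insert 6 (step 6): P = [1, 2, 3, 6] / [5] / [8];  Q = [1, 2, 5, 6] / [3] / [4]
  Insert 4 (step 7): P = [1, 2, 3, 4] / [5, 6] / [8];  Q = [1, 2, 5, 6] / [3, 7] / [4]
  Insert 7 (step 8): P = [1, 2, 3, 4, 7] / [5, 6] / [8];  Q = [1, 2, 5, 6, 8] / [3, 7] / [4]
Final shape: (5, 2, 1).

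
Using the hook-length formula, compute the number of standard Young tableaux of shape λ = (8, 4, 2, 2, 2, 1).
# SYT of shape (8, 4, 2, 2, 2, 1) = 24418800

Hook-length formula: f^λ = n! / Π hook(c), product over all cells c of the Young diagram. For λ = (8, 4, 2, 2, 2, 1), n = 19 boxes. Hook lengths by row (left-to-right, top-to-bottom): [13, 11, 7, 6, 4, 3, 2, 1]; [8, 6, 2, 1]; [5, 3]; [4, 2]; [3, 1]; [1]. Product of hooks = 4981616640. So f^λ = 19! / 4981616640 = 121645100408832000 / 4981616640 = 24418800.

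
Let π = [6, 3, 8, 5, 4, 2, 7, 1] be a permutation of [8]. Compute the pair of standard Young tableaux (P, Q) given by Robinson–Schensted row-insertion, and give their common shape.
P = [1, 4, 7] / [2, 8] / [3] / [5] / [6];  Q = [1, 3, 7] / [2, 4] / [5] / [6] / [8];  common shape = (3, 2, 1, 1, 1)

Row-insert the values π_1, π_2, … into P one at a time, bumping the leftmost entry strictly greater than the inserted value down to the next row. The recording tableau Q records, in position (i, j), the step at which that cell was added to P.
  Insert 6 (step 1): P = [6];  Q = [1]
  Insert 3 (step 2): P = [3] / [6];  Q = [1] / [2]
  Insert 8 (step 3): P = [3, 8] / [6];  Q = [1, 3] / [2]
  Insert 5 (step 4): P = [3, 5] / [6, 8];  Q = [1, 3] / [2, 4]
  Insert 4 (step 5): P = [3, 4] / [5, 8] / [6];  Q = [1, 3] / [2, 4] / [5]
  Insert 2 (step 6): P = [2, 4] / [3, 8] / [5] / [6];  Q = [1, 3] / [2, 4] / [5] / [6]
  Insert 7 (step 7): P = [2, 4, 7] / [3, 8] / [5] / [6];  Q = [1, 3, 7] / [2, 4] / [5] / [6]
  Insert 1 (step 8): P = [1, 4, 7] / [2, 8] / [3] / [5] / [6];  Q = [1, 3, 7] / [2, 4] / [5] / [6] / [8]
Final shape: (3, 2, 1, 1, 1).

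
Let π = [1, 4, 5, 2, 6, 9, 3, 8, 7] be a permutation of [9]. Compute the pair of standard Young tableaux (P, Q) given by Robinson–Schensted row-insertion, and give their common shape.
P = [1, 2, 3, 6, 7] / [4, 5, 8] / [9];  Q = [1, 2, 3, 5, 6] / [4, 7, 8] / [9];  common shape = (5, 3, 1)

Row-insert the values π_1, π_2, … into P one at a time, bumping the leftmost entry strictly greater than the inserted value down to the next row. The recording tableau Q records, in position (i, j), the step at which that cell was added to P.
  Insert 1 (step 1): P = [1];  Q = [1]
  Insert 4 (step 2): P = [1, 4];  Q = [1, 2]
  Insert 5 (step 3): P = [1, 4, 5];  Q = [1, 2, 3]
  Insert 2 (step 4): P = [1, 2, 5] / [4];  Q = [1, 2, 3] / [4]
  Insert 6 (step 5): P = [1, 2, 5, 6] / [4];  Q = [1, 2, 3, 5] / [4]
  Insert 9 (step 6): P = [1, 2, 5, 6, 9] / [4];  Q = [1, 2, 3, 5, 6] / [4]
  Insert 3 (step 7): P = [1, 2, 3, 6, 9] / [4, 5];  Q = [1, 2, 3, 5, 6] / [4, 7]
  Insert 8 (step 8): P = [1, 2, 3, 6, 8] / [4, 5, 9];  Q = [1, 2, 3, 5, 6] / [4, 7, 8]
  Insert 7 (step 9): P = [1, 2, 3, 6, 7] / [4, 5, 8] / [9];  Q = [1, 2, 3, 5, 6] / [4, 7, 8] / [9]
Final shape: (5, 3, 1).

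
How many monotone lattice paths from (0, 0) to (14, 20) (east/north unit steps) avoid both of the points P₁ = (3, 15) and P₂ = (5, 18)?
Number of paths = 1387009457

Inclusion–exclusion. Total paths: C(34, 14) = 1391975640. Through P₁: C(18, 3)·C(16, 11) = 3564288. Through P₂: C(23, 5)·C(11, 9) = 1850695. Since P₁ is strictly southwest of P₂, a monotone path through both must visit P₁ then P₂; paths through both = C(18, 3)·C(5, 2)·C(11, 9) = 448800. Avoid both = 1391975640 − 3564288 − 1850695 + 448800 = 1387009457.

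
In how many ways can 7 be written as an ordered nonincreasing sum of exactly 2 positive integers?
p(7, 2 parts) = 3

Partitions of n into exactly k parts ↔ partitions of n − k into at most k parts (subtract 1 from each part). For n = 7, k = 2, the partitions are: 6+1, 5+2, 4+3. Count = 3.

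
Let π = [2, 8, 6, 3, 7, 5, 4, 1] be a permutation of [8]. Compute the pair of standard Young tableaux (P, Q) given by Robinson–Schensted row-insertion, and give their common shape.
P = [1, 3, 4] / [2, 7] / [5] / [6] / [8];  Q = [1, 2, 5] / [3, 6] / [4] / [7] / [8];  common shape = (3, 2, 1, 1, 1)

Row-insert the values π_1, π_2, … into P one at a time, bumping the leftmost entry strictly greater than the inserted value down to the next row. The recording tableau Q records, in position (i, j), the step at which that cell was added to P.
  Insert 2 (step 1): P = [2];  Q = [1]
  Insert 8 (step 2): P = [2, 8];  Q = [1, 2]
  Insert 6 (step 3): P = [2, 6] / [8];  Q = [1, 2] / [3]
  Insert 3 (step 4): P = [2, 3] / [6] / [8];  Q = [1, 2] / [3] / [4]
  Insert 7 (step 5): P = [2, 3, 7] / [6] / [8];  Q = [1, 2, 5] / [3] / [4]
  Insert 5 (step 6): P = [2, 3, 5] / [6, 7] / [8];  Q = [1, 2, 5] / [3, 6] / [4]
  Insert 4 (step 7): P = [2, 3, 4] / [5, 7] / [6] / [8];  Q = [1, 2, 5] / [3, 6] / [4] / [7]
  Insert 1 (step 8): P = [1, 3, 4] / [2, 7] / [5] / [6] / [8];  Q = [1, 2, 5] / [3, 6] / [4] / [7] / [8]
Final shape: (3, 2, 1, 1, 1).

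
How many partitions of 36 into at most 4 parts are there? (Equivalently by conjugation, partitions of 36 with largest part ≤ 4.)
p(36, parts ≤ 4) = 478

Use the recurrence p(n, m) = p(n, m−1) + p(n−m, m): either the largest part is < m (count p(n, m−1)) or the largest part is exactly m (remove one copy of m, count p(n−m, m)). With p(0, ·) = 1 this gives p(36, parts ≤ 4) = 478. (By conjugating Young diagrams, this also counts partitions of 36 into at most 4 parts.)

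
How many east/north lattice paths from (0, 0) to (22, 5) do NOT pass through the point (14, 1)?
Number of paths = 73305

Total paths from (0, 0) to (22, 5): C(27, 22) = 80730. Paths through (14, 1): (paths (0, 0) → (14, 1)) × (paths (14, 1) → (22, 5)) = C(15, 14) · C(12, 8) = 15 · 495 = 7425. Avoidance count = 80730 − 7425 = 73305.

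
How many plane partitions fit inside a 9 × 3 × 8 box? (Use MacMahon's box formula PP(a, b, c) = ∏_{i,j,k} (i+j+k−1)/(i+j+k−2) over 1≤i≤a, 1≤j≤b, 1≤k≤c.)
PP(9, 3, 8) = 198520691512

Evaluate the triple product over i = 1..9, j = 1..3, k = 1..8. The factors are (2/1) · (3/2) · (4/3) · (5/4) · (6/5) · (7/6) · (8/7) · (9/8) · … (216 factors total). The numerators and denominators telescope so the product is an integer; carrying out the multiplication exactly gives PP(9, 3, 8) = 198520691512.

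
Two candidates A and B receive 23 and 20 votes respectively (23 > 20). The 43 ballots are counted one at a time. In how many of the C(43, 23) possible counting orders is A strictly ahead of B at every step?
Strict-lead orderings = 67016296620

Total orderings of the 43 votes with 23 for A: C(43, 23) = 960566918220. By the Bertrand ballot formula (Cycle Lemma / reflection principle), the number of orderings in which A is strictly ahead of B throughout is (p − q)/(p + q) · C(p + q, p) = (23 − 20)/(23 + 20) · 960566918220 = 67016296620.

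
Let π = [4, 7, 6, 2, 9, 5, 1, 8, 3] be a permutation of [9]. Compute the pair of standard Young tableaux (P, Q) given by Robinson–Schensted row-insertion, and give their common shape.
P = [1, 3, 8] / [2, 5, 9] / [4, 6] / [7];  Q = [1, 2, 5] / [3, 6, 8] / [4, 9] / [7];  common shape = (3, 3, 2, 1)

Row-insert the values π_1, π_2, … into P one at a time, bumping the leftmost entry strictly greater than the inserted value down to the next row. The recording tableau Q records, in position (i, j), the step at which that cell was added to P.
  Insert 4 (step 1): P = [4];  Q = [1]
  Insert 7 (step 2): P = [4, 7];  Q = [1, 2]
  Insert 6 (step 3): P = [4, 6] / [7];  Q = [1, 2] / [3]
  Insert 2 (step 4): P = [2, 6] / [4] / [7];  Q = [1, 2] / [3] / [4]
  Insert 9 (step 5): P = [2, 6, 9] / [4] / [7];  Q = [1, 2, 5] / [3] / [4]
  Insert 5 (step 6): P = [2, 5, 9] / [4, 6] / [7];  Q = [1, 2, 5] / [3, 6] / [4]
  Insert 1 (step 7): P = [1, 5, 9] / [2, 6] / [4] / [7];  Q = [1, 2, 5] / [3, 6] / [4] / [7]
  Insert 8 (step 8): P = [1, 5, 8] / [2, 6, 9] / [4] / [7];  Q = [1, 2, 5] / [3, 6, 8] / [4] / [7]
  Insert 3 (step 9): P = [1, 3, 8] / [2, 5, 9] / [4, 6] / [7];  Q = [1, 2, 5] / [3, 6, 8] / [4, 9] / [7]
Final shape: (3, 3, 2, 1).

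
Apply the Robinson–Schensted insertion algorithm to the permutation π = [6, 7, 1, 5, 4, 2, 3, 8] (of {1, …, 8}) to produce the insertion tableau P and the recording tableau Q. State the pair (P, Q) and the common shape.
P = [1, 2, 3, 8] / [4, 7] / [5] / [6];  Q = [1, 2, 7, 8] / [3, 4] / [5] / [6];  common shape = (4, 2, 1, 1)

Row-insert the values π_1, π_2, … into P one at a time, bumping the leftmost entry strictly greater than the inserted value down to the next row. The recording tableau Q records, in position (i, j), the step at which that cell was added to P.
  Insert 6 (step 1): P = [6];  Q = [1]
  Insert 7 (step 2): P = [6, 7];  Q = [1, 2]
  Insert 1 (step 3): P = [1, 7] / [6];  Q = [1, 2] / [3]
  Insert 5 (step 4): P = [1, 5] / [6, 7];  Q = [1, 2] / [3, 4]
  Insert 4 (step 5): P = [1, 4] / [5, 7] / [6];  Q = [1, 2] / [3, 4] / [5]
  Insert 2 (step 6): P = [1, 2] / [4, 7] / [5] / [6];  Q = [1, 2] / [3, 4] / [5] / [6]
  Insert 3 (step 7): P = [1, 2, 3] / [4, 7] / [5] / [6];  Q = [1, 2, 7] / [3, 4] / [5] / [6]
  Insert 8 (step 8): P = [1, 2, 3, 8] / [4, 7] / [5] / [6];  Q = [1, 2, 7, 8] / [3, 4] / [5] / [6]
Final shape: (4, 2, 1, 1).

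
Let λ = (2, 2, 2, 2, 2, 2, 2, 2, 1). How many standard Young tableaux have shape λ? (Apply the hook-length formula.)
# SYT of shape (2, 2, 2, 2, 2, 2, 2, 2, 1) = 4862

Hook-length formula: f^λ = n! / Π hook(c), product over all cells c of the Young diagram. For λ = (2, 2, 2, 2, 2, 2, 2, 2, 1), n = 17 boxes. Hook lengths by row (left-to-right, top-to-bottom): [10, 8]; [9, 7]; [8, 6]; [7, 5]; [6, 4]; [5, 3]; [4, 2]; [3, 1]; [1]. Product of hooks = 73156608000. So f^λ = 17! / 73156608000 = 355687428096000 / 73156608000 = 4862.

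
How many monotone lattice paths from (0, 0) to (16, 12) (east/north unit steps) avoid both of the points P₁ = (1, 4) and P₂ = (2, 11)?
Number of paths = 27969615

Inclusion–exclusion. Total paths: C(28, 16) = 30421755. Through P₁: C(5, 1)·C(23, 15) = 2451570. Through P₂: C(13, 2)·C(15, 14) = 1170. Since P₁ is strictly southwest of P₂, a monotone path through both must visit P₁ then P₂; paths through both = C(5, 1)·C(8, 1)·C(15, 14) = 600. Avoid both = 30421755 − 2451570 − 1170 + 600 = 27969615.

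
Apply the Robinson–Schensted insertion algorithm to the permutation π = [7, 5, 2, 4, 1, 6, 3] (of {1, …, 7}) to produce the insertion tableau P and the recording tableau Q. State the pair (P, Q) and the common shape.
P = [1, 3, 6] / [2, 4] / [5] / [7];  Q = [1, 4, 6] / [2, 7] / [3] / [5];  common shape = (3, 2, 1, 1)

Row-insert the values π_1, π_2, … into P one at a time, bumping the leftmost entry strictly greater than the inserted value down to the next row. The recording tableau Q records, in position (i, j), the step at which that cell was added to P.
  Insert 7 (step 1): P = [7];  Q = [1]
  Insert 5 (step 2): P = [5] / [7];  Q = [1] / [2]
  Insert 2 (step 3): P = [2] / [5] / [7];  Q = [1] / [2] / [3]
  Insert 4 (step 4): P = [2, 4] / [5] / [7];  Q = [1, 4] / [2] / [3]
  Insert 1 (step 5): P = [1, 4] / [2] / [5] / [7];  Q = [1, 4] / [2] / [3] / [5]
  Insert 6 (step 6): P = [1, 4, 6] / [2] / [5] / [7];  Q = [1, 4, 6] / [2] / [3] / [5]
  Insert 3 (step 7): P = [1, 3, 6] / [2, 4] / [5] / [7];  Q = [1, 4, 6] / [2, 7] / [3] / [5]
Final shape: (3, 2, 1, 1).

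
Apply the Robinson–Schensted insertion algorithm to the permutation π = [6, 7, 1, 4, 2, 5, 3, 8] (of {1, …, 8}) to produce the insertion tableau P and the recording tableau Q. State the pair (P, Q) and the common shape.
P = [1, 2, 3, 8] / [4, 5] / [6, 7];  Q = [1, 2, 6, 8] / [3, 4] / [5, 7];  common shape = (4, 2, 2)

Row-insert the values π_1, π_2, … into P one at a time, bumping the leftmost entry strictly greater than the inserted value down to the next row. The recording tableau Q records, in position (i, j), the step at which that cell was added to P.
  Insert 6 (step 1): P = [6];  Q = [1]
  Insert 7 (step 2): P = [6, 7];  Q = [1, 2]
  Insert 1 (step 3): P = [1, 7] / [6];  Q = [1, 2] / [3]
  Insert 4 (step 4): P = [1, 4] / [6, 7];  Q = [1, 2] / [3, 4]
  Insert 2 (step 5): P = [1, 2] / [4, 7] / [6];  Q = [1, 2] / [3, 4] / [5]
  Insert 5 (step 6): P = [1, 2, 5] / [4, 7] / [6];  Q = [1, 2, 6] / [3, 4] / [5]
  Insert 3 (step 7): P = [1, 2, 3] / [4, 5] / [6, 7];  Q = [1, 2, 6] / [3, 4] / [5, 7]
  Insert 8 (step 8): P = [1, 2, 3, 8] / [4, 5] / [6, 7];  Q = [1, 2, 6, 8] / [3, 4] / [5, 7]
Final shape: (4, 2, 2).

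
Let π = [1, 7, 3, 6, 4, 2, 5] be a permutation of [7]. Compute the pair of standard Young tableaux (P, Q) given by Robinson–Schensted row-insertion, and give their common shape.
P = [1, 2, 4, 5] / [3] / [6] / [7];  Q = [1, 2, 4, 7] / [3] / [5] / [6];  common shape = (4, 1, 1, 1)

Row-insert the values π_1, π_2, … into P one at a time, bumping the leftmost entry strictly greater than the inserted value down to the next row. The recording tableau Q records, in position (i, j), the step at which that cell was added to P.
  Insert 1 (step 1): P = [1];  Q = [1]
  Insert 7 (step 2): P = [1, 7];  Q = [1, 2]
  Insert 3 (step 3): P = [1, 3] / [7];  Q = [1, 2] / [3]
  Insert 6 (step 4): P = [1, 3, 6] / [7];  Q = [1, 2, 4] / [3]
  Insert 4 (step 5): P = [1, 3, 4] / [6] / [7];  Q = [1, 2, 4] / [3] / [5]
  Insert 2 (step 6): P = [1, 2, 4] / [3] / [6] / [7];  Q = [1, 2, 4] / [3] / [5] / [6]
  Insert 5 (step 7): P = [1, 2, 4, 5] / [3] / [6] / [7];  Q = [1, 2, 4, 7] / [3] / [5] / [6]
Final shape: (4, 1, 1, 1).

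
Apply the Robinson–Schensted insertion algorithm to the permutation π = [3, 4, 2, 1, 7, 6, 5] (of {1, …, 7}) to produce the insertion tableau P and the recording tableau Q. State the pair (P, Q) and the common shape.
P = [1, 4, 5] / [2, 6] / [3, 7];  Q = [1, 2, 5] / [3, 6] / [4, 7];  common shape = (3, 2, 2)

Row-insert the values π_1, π_2, … into P one at a time, bumping the leftmost entry strictly greater than the inserted value down to the next row. The recording tableau Q records, in position (i, j), the step at which that cell was added to P.
  Insert 3 (step 1): P = [3];  Q = [1]
  Insert 4 (step 2): P = [3, 4];  Q = [1, 2]
  Insert 2 (step 3): P = [2, 4] / [3];  Q = [1, 2] / [3]
  Insert 1 (step 4): P = [1, 4] / [2] / [3];  Q = [1, 2] / [3] / [4]
  Insert 7 (step 5): P = [1, 4, 7] / [2] / [3];  Q = [1, 2, 5] / [3] / [4]
  Insert 6 (step 6): P = [1, 4, 6] / [2, 7] / [3];  Q = [1, 2, 5] / [3, 6] / [4]
  Insert 5 (step 7): P = [1, 4, 5] / [2, 6] / [3, 7];  Q = [1, 2, 5] / [3, 6] / [4, 7]
Final shape: (3, 2, 2).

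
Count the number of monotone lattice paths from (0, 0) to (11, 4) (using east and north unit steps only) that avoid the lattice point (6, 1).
Number of paths = 973

Total paths from (0, 0) to (11, 4): C(15, 11) = 1365. Paths through (6, 1): (paths (0, 0) → (6, 1)) × (paths (6, 1) → (11, 4)) = C(7, 6) · C(8, 5) = 7 · 56 = 392. Avoidance count = 1365 − 392 = 973.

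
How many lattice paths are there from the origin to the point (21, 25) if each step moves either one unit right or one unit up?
Number of paths = 6943526580276

A monotone lattice path from (0, 0) to (21, 25) consists of 21 east steps and 25 north steps in some order, so it is determined by which 21 of the 46 steps are east. The count is C(46, 21) = 6943526580276.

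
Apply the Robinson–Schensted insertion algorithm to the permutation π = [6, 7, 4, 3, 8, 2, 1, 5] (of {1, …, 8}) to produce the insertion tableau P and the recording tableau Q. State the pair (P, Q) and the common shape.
P = [1, 5, 8] / [2, 7] / [3] / [4] / [6];  Q = [1, 2, 5] / [3, 8] / [4] / [6] / [7];  common shape = (3, 2, 1, 1, 1)

Row-insert the values π_1, π_2, … into P one at a time, bumping the leftmost entry strictly greater than the inserted value down to the next row. The recording tableau Q records, in position (i, j), the step at which that cell was added to P.
  Insert 6 (step 1): P = [6];  Q = [1]
  Insert 7 (step 2): P = [6, 7];  Q = [1, 2]
  Insert 4 (step 3): P = [4, 7] / [6];  Q = [1, 2] / [3]
  Insert 3 (step 4): P = [3, 7] / [4] / [6];  Q = [1, 2] / [3] / [4]
  Insert 8 (step 5): P = [3, 7, 8] / [4] / [6];  Q = [1, 2, 5] / [3] / [4]
  Insert 2 (step 6): P = [2, 7, 8] / [3] / [4] / [6];  Q = [1, 2, 5] / [3] / [4] / [6]
  Insert 1 (step 7): P = [1, 7, 8] / [2] / [3] / [4] / [6];  Q = [1, 2, 5] / [3] / [4] / [6] / [7]
  Insert 5 (step 8): P = [1, 5, 8] / [2, 7] / [3] / [4] / [6];  Q = [1, 2, 5] / [3, 8] / [4] / [6] / [7]
Final shape: (3, 2, 1, 1, 1).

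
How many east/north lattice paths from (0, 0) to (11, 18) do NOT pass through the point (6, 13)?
Number of paths = 27760026

Total paths from (0, 0) to (11, 18): C(29, 11) = 34597290. Paths through (6, 13): (paths (0, 0) → (6, 13)) × (paths (6, 13) → (11, 18)) = C(19, 6) · C(10, 5) = 27132 · 252 = 6837264. Avoidance count = 34597290 − 6837264 = 27760026.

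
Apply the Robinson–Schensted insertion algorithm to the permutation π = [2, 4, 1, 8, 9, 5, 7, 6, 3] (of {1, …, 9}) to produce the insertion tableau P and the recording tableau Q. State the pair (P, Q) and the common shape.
P = [1, 3, 5, 6] / [2, 4, 9] / [7] / [8];  Q = [1, 2, 4, 5] / [3, 6, 7] / [8] / [9];  common shape = (4, 3, 1, 1)

Row-insert the values π_1, π_2, … into P one at a time, bumping the leftmost entry strictly greater than the inserted value down to the next row. The recording tableau Q records, in position (i, j), the step at which that cell was added to P.
  Insert 2 (step 1): P = [2];  Q = [1]
  Insert 4 (step 2): P = [2, 4];  Q = [1, 2]
  Insert 1 (step 3): P = [1, 4] / [2];  Q = [1, 2] / [3]
  Insert 8 (step 4): P = [1, 4, 8] / [2];  Q = [1, 2, 4] / [3]
  Insert 9 (step 5): P = [1, 4, 8, 9] / [2];  Q = [1, 2, 4, 5] / [3]
  Insert 5 (step 6): P = [1, 4, 5, 9] / [2, 8];  Q = [1, 2, 4, 5] / [3, 6]
  Insert 7 (step 7): P = [1, 4, 5, 7] / [2, 8, 9];  Q = [1, 2, 4, 5] / [3, 6, 7]
  Insert 6 (step 8): P = [1, 4, 5, 6] / [2, 7, 9] / [8];  Q = [1, 2, 4, 5] / [3, 6, 7] / [8]
  Insert 3 (step 9): P = [1, 3, 5, 6] / [2, 4, 9] / [7] / [8];  Q = [1, 2, 4, 5] / [3, 6, 7] / [8] / [9]
Final shape: (4, 3, 1, 1).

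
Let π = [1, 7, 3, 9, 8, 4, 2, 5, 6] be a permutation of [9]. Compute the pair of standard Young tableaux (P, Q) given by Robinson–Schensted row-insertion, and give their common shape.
P = [1, 2, 4, 5, 6] / [3, 8] / [7] / [9];  Q = [1, 2, 4, 8, 9] / [3, 5] / [6] / [7];  common shape = (5, 2, 1, 1)

Row-insert the values π_1, π_2, … into P one at a time, bumping the leftmost entry strictly greater than the inserted value down to the next row. The recording tableau Q records, in position (i, j), the step at which that cell was added to P.
  Insert 1 (step 1): P = [1];  Q = [1]
  Insert 7 (step 2): P = [1, 7];  Q = [1, 2]
  Insert 3 (step 3): P = [1, 3] / [7];  Q = [1, 2] / [3]
  Insert 9 (step 4): P = [1, 3, 9] / [7];  Q = [1, 2, 4] / [3]
  Insert 8 (step 5): P = [1, 3, 8] / [7, 9];  Q = [1, 2, 4] / [3, 5]
  Insert 4 (step 6): P = [1, 3, 4] / [7, 8] / [9];  Q = [1, 2, 4] / [3, 5] / [6]
  Insert 2 (step 7): P = [1, 2, 4] / [3, 8] / [7] / [9];  Q = [1, 2, 4] / [3, 5] / [6] / [7]
  Insert 5 (step 8): P = [1, 2, 4, 5] / [3, 8] / [7] / [9];  Q = [1, 2, 4, 8] / [3, 5] / [6] / [7]
  Insert 6 (step 9): P = [1, 2, 4, 5, 6] / [3, 8] / [7] / [9];  Q = [1, 2, 4, 8, 9] / [3, 5] / [6] / [7]
Final shape: (5, 2, 1, 1).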